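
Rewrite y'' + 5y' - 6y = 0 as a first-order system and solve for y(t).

y(t) = C_1e^(-6t) + C_2e^(t)

Let x_1 = y, x_2 = y'. Then x_1' = x_2 and x_2' = 6x_1 - 5x_2.
A = [[0,1],[6,-5]]; det(A-λI) = λ^2 + 5λ - 6.
Eigenvalues λ = -6, 1 with eigenvectors (1,-6), (1,1).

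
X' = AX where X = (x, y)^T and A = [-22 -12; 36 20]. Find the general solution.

x(t) = -2K_1e^(-4t) - K_2e^(2t), y(t) = 3K_1e^(-4t) + 2K_2e^(2t)

Coefficient matrix A = [[-22, -12], [36, 20]].
Characteristic polynomial det(A - λI) = λ^2 + 2λ - 8 = 0.
Eigenvalues λ = -4, 2.
For λ=-4: (A-λI) row 1 is [-18, -12], so an eigenvector is (-2, 3).
For λ=2: (A-λI) row 1 is [-24, -12], so an eigenvector is (-1, 2).
General solution: K_1e^(-4t)(-2,3) + K_2e^(2t)(-1,2).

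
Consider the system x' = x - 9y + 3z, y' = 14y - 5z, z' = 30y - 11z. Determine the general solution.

Coefficient matrix A = [[1, -9, 3], [0, 14, -5], [0, 30, -11]].
det(A - λI) = 0 gives eigenvalues λ = -1, 4, 1.
For λ=-1: eigenvector (0,1,3).
For λ=4: eigenvector (-1,1,2).
For λ=1: eigenvector (1,0,0).
General solution: c_1e^(-t)(0,1,3) + c_2e^(4t)(-1,1,2) + c_3e^(t)(1,0,0).

x(t) = -c_2e^(4t) + c_3e^(t), y(t) = c_1e^(-t) + c_2e^(4t), z(t) = 3c_1e^(-t) + 2c_2e^(4t)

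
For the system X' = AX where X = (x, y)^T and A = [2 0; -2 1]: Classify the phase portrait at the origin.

A = [[2,0],[-2,1]]; det(A-λI) = λ^2 - 3λ + 2.
λ = 1, 2: both positive.

unstable node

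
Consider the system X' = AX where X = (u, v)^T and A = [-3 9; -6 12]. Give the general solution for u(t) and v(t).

u(t) = K_1e^(6t) + 3K_2e^(3t), v(t) = K_1e^(6t) + 2K_2e^(3t)

Coefficient matrix A = [[-3, 9], [-6, 12]].
Characteristic polynomial det(A - λI) = λ^2 - 9λ + 18 = 0.
Eigenvalues λ = 6, 3.
For λ=6: (A-λI) row 1 is [-9, 9], so an eigenvector is (1, 1).
For λ=3: (A-λI) row 1 is [-6, 9], so an eigenvector is (3, 2).
General solution: K_1e^(6t)(1,1) + K_2e^(3t)(3,2).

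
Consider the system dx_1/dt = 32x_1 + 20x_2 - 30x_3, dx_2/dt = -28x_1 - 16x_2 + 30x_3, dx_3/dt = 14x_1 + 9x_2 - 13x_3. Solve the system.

Coefficient matrix A = [[32, 20, -30], [-28, -16, 30], [14, 9, -13]].
det(A - λI) = 0 gives eigenvalues λ = 4, -3, 2.
For λ=4: eigenvector (5,-4,2).
For λ=-3: eigenvector (2,-2,1).
For λ=2: eigenvector (-3,3,-1).
General solution: C_1e^(4t)(5,-4,2) + C_2e^(-3t)(2,-2,1) + C_3e^(2t)(-3,3,-1).

x_1(t) = 5C_1e^(4t) + 2C_2e^(-3t) - 3C_3e^(2t), x_2(t) = -4C_1e^(4t) - 2C_2e^(-3t) + 3C_3e^(2t), x_3(t) = 2C_1e^(4t) + C_2e^(-3t) - C_3e^(2t)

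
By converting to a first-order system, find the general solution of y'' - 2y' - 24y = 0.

Let x_1 = y, x_2 = y'. Then x_1' = x_2 and x_2' = 24x_1 + 2x_2.
A = [[0,1],[24,2]]; det(A-λI) = λ^2 - 2λ - 24.
Eigenvalues λ = -4, 6 with eigenvectors (1,-4), (1,6).

y(t) = c_1e^(-4t) + c_2e^(6t)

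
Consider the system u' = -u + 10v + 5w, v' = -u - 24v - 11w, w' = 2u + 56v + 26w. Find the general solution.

u(t) = c_1e^(4t) + c_3e^(-t), v(t) = -2c_1e^(4t) + c_2e^(-2t) - c_3e^(-t), w(t) = 5c_1e^(4t) - 2c_2e^(-2t) + 2c_3e^(-t)

Coefficient matrix A = [[-1, 10, 5], [-1, -24, -11], [2, 56, 26]].
det(A - λI) = 0 gives eigenvalues λ = 4, -2, -1.
For λ=4: eigenvector (1,-2,5).
For λ=-2: eigenvector (0,1,-2).
For λ=-1: eigenvector (1,-1,2).
General solution: c_1e^(4t)(1,-2,5) + c_2e^(-2t)(0,1,-2) + c_3e^(-t)(1,-1,2).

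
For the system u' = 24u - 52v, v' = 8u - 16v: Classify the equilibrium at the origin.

unstable spiral

A = [[24,-52],[8,-16]]; det(A-λI) = λ^2 - 8λ + 32.
λ = 4 ± 4i: positive real part.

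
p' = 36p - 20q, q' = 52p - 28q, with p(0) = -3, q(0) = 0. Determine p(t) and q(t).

Coefficient matrix A = [[36, -20], [52, -28]].
Characteristic polynomial det(A - λI) = λ^2 - 8λ + 32 = 0.
Eigenvalues λ = 4 ± 4i (complex conjugate pair).
For λ=4+4i: an eigenvector is (2,3) - i(1,2) = (2 - i, 3 - 2i).
A real fundamental pair from Re and Im of e^((4+4i)t)v: X_1 = e^(4t)(cos(4t)·(2,3) + sin(4t)·(1,2)), X_2 = e^(4t)(sin(4t)·(2,3) - cos(4t)·(1,2)).
General solution: C_1X_1 + C_2X_2.
Applying p(0)=-3, q(0)=0 gives C_1=-6, C_2=-9.

p(t) = -24e^(4t)sin(4t) - 3e^(4t)cos(4t), q(t) = -39e^(4t)sin(4t)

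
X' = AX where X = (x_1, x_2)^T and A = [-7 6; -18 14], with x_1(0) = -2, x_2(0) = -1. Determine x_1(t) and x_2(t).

Coefficient matrix A = [[-7, 6], [-18, 14]].
Characteristic polynomial det(A - λI) = λ^2 - 7λ + 10 = 0.
Eigenvalues λ = 5, 2.
For λ=5: (A-λI) row 1 is [-12, 6], so an eigenvector is (-1, -2).
For λ=2: (A-λI) row 1 is [-9, 6], so an eigenvector is (-2, -3).
General solution: K_1e^(5t)(-1,-2) + K_2e^(2t)(-2,-3).
Applying x_1(0)=-2, x_2(0)=-1 gives K_1=-4, K_2=3.

x_1(t) = 4e^(5t) - 6e^(2t), x_2(t) = 8e^(5t) - 9e^(2t)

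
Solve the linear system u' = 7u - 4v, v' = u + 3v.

u(t) = 2c_1e^(5t) + 2c_2te^(5t) - c_2e^(5t), v(t) = c_1e^(5t) + c_2te^(5t) - c_2e^(5t)

Coefficient matrix A = [[7, -4], [1, 3]].
Characteristic polynomial det(A - λI) = λ^2 - 10λ + 25 = 0.
Single eigenvalue λ = 5 with algebraic multiplicity 2.
Eigenvector v = (2,1); generalized eigenvector w with (A-λI)w=v is (-1,-1).
General solution: e^(5t)[c_1·v + c_2·(t·v + w)].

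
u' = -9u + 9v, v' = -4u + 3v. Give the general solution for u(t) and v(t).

u(t) = -3K_1e^(-3t) - 3K_2te^(-3t) - K_2e^(-3t), v(t) = -2K_1e^(-3t) - 2K_2te^(-3t) - K_2e^(-3t)

Coefficient matrix A = [[-9, 9], [-4, 3]].
Characteristic polynomial det(A - λI) = λ^2 + 6λ + 9 = 0.
Single eigenvalue λ = -3 with algebraic multiplicity 2.
Eigenvector v = (-3,-2); generalized eigenvector w with (A-λI)w=v is (-1,-1).
General solution: e^(-3t)[K_1·v + K_2·(t·v + w)].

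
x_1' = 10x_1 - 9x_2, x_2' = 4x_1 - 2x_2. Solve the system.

x_1(t) = -3K_1e^(4t) - 3K_2te^(4t) + K_2e^(4t), x_2(t) = -2K_1e^(4t) - 2K_2te^(4t) + K_2e^(4t)

Coefficient matrix A = [[10, -9], [4, -2]].
Characteristic polynomial det(A - λI) = λ^2 - 8λ + 16 = 0.
Single eigenvalue λ = 4 with algebraic multiplicity 2.
Eigenvector v = (-3,-2); generalized eigenvector w with (A-λI)w=v is (1,1).
General solution: e^(4t)[K_1·v + K_2·(t·v + w)].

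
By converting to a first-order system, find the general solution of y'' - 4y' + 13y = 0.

Let x_1 = y, x_2 = y'. Then x_1' = x_2 and x_2' = -13x_1 + 4x_2.
A = [[0,1],[-13,4]]; det(A-λI) = λ^2 - 4λ + 13.
Eigenvalues λ = 2 ± 3i.

y(t) = K_1e^(2t)cos(3t) + K_2e^(2t)sin(3t)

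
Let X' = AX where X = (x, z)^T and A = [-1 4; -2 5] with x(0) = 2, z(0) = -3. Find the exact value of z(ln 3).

A = [[-1,4],[-2,5]]; eigenvalues λ = 3, 1.
Eigenvectors: (-1,-1) for λ=3, (2,1) for λ=1.
From the initial condition, c_1 = 8, c_2 = 5.
z(ln 3) = (8)(3^3)(-1) + (5)(3^1)(1) = -201.

-201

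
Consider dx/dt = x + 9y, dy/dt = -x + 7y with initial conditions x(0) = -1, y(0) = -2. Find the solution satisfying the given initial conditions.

x(t) = -15te^(4t) - e^(4t), y(t) = -5te^(4t) - 2e^(4t)

Coefficient matrix A = [[1, 9], [-1, 7]].
Characteristic polynomial det(A - λI) = λ^2 - 8λ + 16 = 0.
Single eigenvalue λ = 4 with algebraic multiplicity 2.
Eigenvector v = (3,1); generalized eigenvector w with (A-λI)w=v is (2,1).
General solution: e^(4t)[K_1·v + K_2·(t·v + w)].
Applying x(0)=-1, y(0)=-2 gives K_1=3, K_2=-5.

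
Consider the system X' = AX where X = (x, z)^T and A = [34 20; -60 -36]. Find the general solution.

x(t) = -2c_1e^(4t) - c_2e^(-6t), z(t) = 3c_1e^(4t) + 2c_2e^(-6t)

Coefficient matrix A = [[34, 20], [-60, -36]].
Characteristic polynomial det(A - λI) = λ^2 + 2λ - 24 = 0.
Eigenvalues λ = 4, -6.
For λ=4: (A-λI) row 1 is [30, 20], so an eigenvector is (-2, 3).
For λ=-6: (A-λI) row 1 is [40, 20], so an eigenvector is (-1, 2).
General solution: c_1e^(4t)(-2,3) + c_2e^(-6t)(-1,2).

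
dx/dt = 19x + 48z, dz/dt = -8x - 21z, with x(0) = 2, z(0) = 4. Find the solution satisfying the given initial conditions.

Coefficient matrix A = [[19, 48], [-8, -21]].
Characteristic polynomial det(A - λI) = λ^2 + 2λ - 15 = 0.
Eigenvalues λ = -5, 3.
For λ=-5: (A-λI) row 1 is [24, 48], so an eigenvector is (2, -1).
For λ=3: (A-λI) row 1 is [16, 48], so an eigenvector is (-3, 1).
General solution: C_1e^(-5t)(2,-1) + C_2e^(3t)(-3,1).
Applying x(0)=2, z(0)=4 gives C_1=-14, C_2=-10.

x(t) = 30e^(3t) - 28e^(-5t), z(t) = -10e^(3t) + 14e^(-5t)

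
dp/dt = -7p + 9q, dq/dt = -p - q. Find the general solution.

Coefficient matrix A = [[-7, 9], [-1, -1]].
Characteristic polynomial det(A - λI) = λ^2 + 8λ + 16 = 0.
Single eigenvalue λ = -4 with algebraic multiplicity 2.
Eigenvector v = (3,1); generalized eigenvector w with (A-λI)w=v is (2,1).
General solution: e^(-4t)[C_1·v + C_2·(t·v + w)].

p(t) = 3C_1e^(-4t) + 3C_2te^(-4t) + 2C_2e^(-4t), q(t) = C_1e^(-4t) + C_2te^(-4t) + C_2e^(-4t)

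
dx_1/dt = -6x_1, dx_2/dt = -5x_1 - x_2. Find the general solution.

x_1(t) = -c_2e^(-6t), x_2(t) = c_1e^(-t) - c_2e^(-6t)

Coefficient matrix A = [[-6, 0], [-5, -1]].
Characteristic polynomial det(A - λI) = λ^2 + 7λ + 6 = 0.
Eigenvalues λ = -1, -6.
For λ=-1: (A-λI) row 1 is [-5, 0], so an eigenvector is (0, 1).
For λ=-6: (A-λI) row 2 is [-5, 5], so an eigenvector is (-1, -1).
General solution: c_1e^(-t)(0,1) + c_2e^(-6t)(-1,-1).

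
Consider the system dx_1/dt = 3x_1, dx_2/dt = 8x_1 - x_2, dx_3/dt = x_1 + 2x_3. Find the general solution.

x_1(t) = C_2e^(3t), x_2(t) = C_1e^(-t) + 2C_2e^(3t), x_3(t) = C_2e^(3t) + C_3e^(2t)

Coefficient matrix A = [[3, 0, 0], [8, -1, 0], [1, 0, 2]].
det(A - λI) = 0 gives eigenvalues λ = -1, 3, 2.
For λ=-1: eigenvector (0,1,0).
For λ=3: eigenvector (1,2,1).
For λ=2: eigenvector (0,0,1).
General solution: C_1e^(-t)(0,1,0) + C_2e^(3t)(1,2,1) + C_3e^(2t)(0,0,1).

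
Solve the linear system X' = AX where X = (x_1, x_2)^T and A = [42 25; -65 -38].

Coefficient matrix A = [[42, 25], [-65, -38]].
Characteristic polynomial det(A - λI) = λ^2 - 4λ + 29 = 0.
Eigenvalues λ = 2 ± 5i (complex conjugate pair).
For λ=2+5i: an eigenvector is (2,-3) - i(1,-2) = (2 - i, -3 + 2i).
A real fundamental pair from Re and Im of e^((2+5i)t)v: X_1 = e^(2t)(cos(5t)·(2,-3) + sin(5t)·(1,-2)), X_2 = e^(2t)(sin(5t)·(2,-3) - cos(5t)·(1,-2)).
General solution: K_1X_1 + K_2X_2.

x_1(t) = K_1e^(2t)sin(5t) + 2K_1e^(2t)cos(5t) + 2K_2e^(2t)sin(5t) - K_2e^(2t)cos(5t), x_2(t) = -2K_1e^(2t)sin(5t) - 3K_1e^(2t)cos(5t) - 3K_2e^(2t)sin(5t) + 2K_2e^(2t)cos(5t)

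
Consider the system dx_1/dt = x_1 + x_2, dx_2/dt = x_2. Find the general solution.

x_1(t) = -C_1e^(t) - C_2te^(t) - 3C_2e^(t), x_2(t) = -C_2e^(t)

Coefficient matrix A = [[1, 1], [0, 1]].
Characteristic polynomial det(A - λI) = λ^2 - 2λ + 1 = 0.
Single eigenvalue λ = 1 with algebraic multiplicity 2.
Eigenvector v = (-1,0); generalized eigenvector w with (A-λI)w=v is (-3,-1).
General solution: e^(t)[C_1·v + C_2·(t·v + w)].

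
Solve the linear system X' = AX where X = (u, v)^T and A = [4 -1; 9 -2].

Coefficient matrix A = [[4, -1], [9, -2]].
Characteristic polynomial det(A - λI) = λ^2 - 2λ + 1 = 0.
Single eigenvalue λ = 1 with algebraic multiplicity 2.
Eigenvector v = (1,3); generalized eigenvector w with (A-λI)w=v is (1,2).
General solution: e^(t)[c_1·v + c_2·(t·v + w)].

u(t) = c_1e^(t) + c_2te^(t) + c_2e^(t), v(t) = 3c_1e^(t) + 3c_2te^(t) + 2c_2e^(t)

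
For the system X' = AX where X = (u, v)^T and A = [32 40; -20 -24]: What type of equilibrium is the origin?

unstable spiral

A = [[32,40],[-20,-24]]; det(A-λI) = λ^2 - 8λ + 32.
λ = 4 ± 4i: positive real part.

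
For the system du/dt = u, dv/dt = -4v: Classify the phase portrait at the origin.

A = [[1,0],[0,-4]]; det(A-λI) = λ^2 + 3λ - 4.
λ = -4, 1: opposite signs.

saddle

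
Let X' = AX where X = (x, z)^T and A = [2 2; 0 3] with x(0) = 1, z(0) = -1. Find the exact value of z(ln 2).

A = [[2,2],[0,3]]; eigenvalues λ = 3, 2.
Eigenvectors: (2,1) for λ=3, (1,0) for λ=2.
From the initial condition, c_1 = -1, c_2 = 3.
z(ln 2) = (-1)(2^3)(1) + (3)(2^2)(0) = -8.

-8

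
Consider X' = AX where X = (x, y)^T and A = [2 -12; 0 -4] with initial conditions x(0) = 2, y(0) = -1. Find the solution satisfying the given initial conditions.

x(t) = 4e^(2t) - 2e^(-4t), y(t) = -e^(-4t)

Coefficient matrix A = [[2, -12], [0, -4]].
Characteristic polynomial det(A - λI) = λ^2 + 2λ - 8 = 0.
Eigenvalues λ = -4, 2.
For λ=-4: (A-λI) row 1 is [6, -12], so an eigenvector is (-2, -1).
For λ=2: (A-λI) row 1 is [0, -12], so an eigenvector is (1, 0).
General solution: c_1e^(-4t)(-2,-1) + c_2e^(2t)(1,0).
Applying x(0)=2, y(0)=-1 gives c_1=1, c_2=4.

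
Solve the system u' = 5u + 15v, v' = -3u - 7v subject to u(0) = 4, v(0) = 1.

u(t) = 13e^(-t)sin(3t) + 4e^(-t)cos(3t), v(t) = -6e^(-t)sin(3t) + e^(-t)cos(3t)

Coefficient matrix A = [[5, 15], [-3, -7]].
Characteristic polynomial det(A - λI) = λ^2 + 2λ + 10 = 0.
Eigenvalues λ = -1 ± 3i (complex conjugate pair).
For λ=-1+3i: an eigenvector is (-1,0) - i(-2,1) = (-1 + 2i, 0 - i).
A real fundamental pair from Re and Im of e^((-1+3i)t)v: X_1 = e^(-t)(cos(3t)·(-1,0) + sin(3t)·(-2,1)), X_2 = e^(-t)(sin(3t)·(-1,0) - cos(3t)·(-2,1)).
General solution: C_1X_1 + C_2X_2.
Applying u(0)=4, v(0)=1 gives C_1=-6, C_2=-1.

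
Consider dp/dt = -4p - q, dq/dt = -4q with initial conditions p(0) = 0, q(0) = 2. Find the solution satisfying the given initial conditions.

Coefficient matrix A = [[-4, -1], [0, -4]].
Characteristic polynomial det(A - λI) = λ^2 + 8λ + 16 = 0.
Single eigenvalue λ = -4 with algebraic multiplicity 2.
Eigenvector v = (1,0); generalized eigenvector w with (A-λI)w=v is (-1,-1).
General solution: e^(-4t)[C_1·v + C_2·(t·v + w)].
Applying p(0)=0, q(0)=2 gives C_1=-2, C_2=-2.

p(t) = -2te^(-4t), q(t) = 2e^(-4t)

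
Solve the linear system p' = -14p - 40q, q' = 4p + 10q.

Coefficient matrix A = [[-14, -40], [4, 10]].
Characteristic polynomial det(A - λI) = λ^2 + 4λ + 20 = 0.
Eigenvalues λ = -2 ± 4i (complex conjugate pair).
For λ=-2+4i: an eigenvector is (3,-1) - i(1,0) = (3 - i, -1).
A real fundamental pair from Re and Im of e^((-2+4i)t)v: X_1 = e^(-2t)(cos(4t)·(3,-1) + sin(4t)·(1,0)), X_2 = e^(-2t)(sin(4t)·(3,-1) - cos(4t)·(1,0)).
General solution: C_1X_1 + C_2X_2.

p(t) = C_1e^(-2t)sin(4t) + 3C_1e^(-2t)cos(4t) + 3C_2e^(-2t)sin(4t) - C_2e^(-2t)cos(4t), q(t) = -C_1e^(-2t)cos(4t) - C_2e^(-2t)sin(4t)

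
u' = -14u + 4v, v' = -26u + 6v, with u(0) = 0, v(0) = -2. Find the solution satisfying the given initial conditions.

u(t) = -4e^(-4t)sin(2t), v(t) = -10e^(-4t)sin(2t) - 2e^(-4t)cos(2t)

Coefficient matrix A = [[-14, 4], [-26, 6]].
Characteristic polynomial det(A - λI) = λ^2 + 8λ + 20 = 0.
Eigenvalues λ = -4 ± 2i (complex conjugate pair).
For λ=-4+2i: an eigenvector is (-1,-3) - i(-1,-2) = (-1 + i, -3 + 2i).
A real fundamental pair from Re and Im of e^((-4+2i)t)v: X_1 = e^(-4t)(cos(2t)·(-1,-3) + sin(2t)·(-1,-2)), X_2 = e^(-4t)(sin(2t)·(-1,-3) - cos(2t)·(-1,-2)).
General solution: K_1X_1 + K_2X_2.
Applying u(0)=0, v(0)=-2 gives K_1=2, K_2=2.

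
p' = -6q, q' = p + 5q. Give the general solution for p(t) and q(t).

p(t) = -2c_1e^(3t) + 3c_2e^(2t), q(t) = c_1e^(3t) - c_2e^(2t)

Coefficient matrix A = [[0, -6], [1, 5]].
Characteristic polynomial det(A - λI) = λ^2 - 5λ + 6 = 0.
Eigenvalues λ = 3, 2.
For λ=3: (A-λI) row 1 is [-3, -6], so an eigenvector is (-2, 1).
For λ=2: (A-λI) row 1 is [-2, -6], so an eigenvector is (3, -1).
General solution: c_1e^(3t)(-2,1) + c_2e^(2t)(3,-1).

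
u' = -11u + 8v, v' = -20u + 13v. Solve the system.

u(t) = -c_1e^(t)sin(4t) - c_1e^(t)cos(4t) - c_2e^(t)sin(4t) + c_2e^(t)cos(4t), v(t) = -c_1e^(t)sin(4t) - 2c_1e^(t)cos(4t) - 2c_2e^(t)sin(4t) + c_2e^(t)cos(4t)

Coefficient matrix A = [[-11, 8], [-20, 13]].
Characteristic polynomial det(A - λI) = λ^2 - 2λ + 17 = 0.
Eigenvalues λ = 1 ± 4i (complex conjugate pair).
For λ=1+4i: an eigenvector is (-1,-2) - i(-1,-1) = (-1 + i, -2 + i).
A real fundamental pair from Re and Im of e^((1+4i)t)v: X_1 = e^(t)(cos(4t)·(-1,-2) + sin(4t)·(-1,-1)), X_2 = e^(t)(sin(4t)·(-1,-2) - cos(4t)·(-1,-1)).
General solution: c_1X_1 + c_2X_2.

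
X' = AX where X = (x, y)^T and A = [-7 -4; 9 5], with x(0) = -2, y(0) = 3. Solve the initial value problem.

x(t) = -2e^(-t), y(t) = 3e^(-t)

Coefficient matrix A = [[-7, -4], [9, 5]].
Characteristic polynomial det(A - λI) = λ^2 + 2λ + 1 = 0.
Single eigenvalue λ = -1 with algebraic multiplicity 2.
Eigenvector v = (2,-3); generalized eigenvector w with (A-λI)w=v is (1,-2).
General solution: e^(-t)[K_1·v + K_2·(t·v + w)].
Applying x(0)=-2, y(0)=3 gives K_1=-1, K_2=0.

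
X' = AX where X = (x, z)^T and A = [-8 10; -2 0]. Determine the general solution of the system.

Coefficient matrix A = [[-8, 10], [-2, 0]].
Characteristic polynomial det(A - λI) = λ^2 + 8λ + 20 = 0.
Eigenvalues λ = -4 ± 2i (complex conjugate pair).
For λ=-4+2i: an eigenvector is (-2,-1) - i(-1,0) = (-2 + i, -1).
A real fundamental pair from Re and Im of e^((-4+2i)t)v: X_1 = e^(-4t)(cos(2t)·(-2,-1) + sin(2t)·(-1,0)), X_2 = e^(-4t)(sin(2t)·(-2,-1) - cos(2t)·(-1,0)).
General solution: K_1X_1 + K_2X_2.

x(t) = -K_1e^(-4t)sin(2t) - 2K_1e^(-4t)cos(2t) - 2K_2e^(-4t)sin(2t) + K_2e^(-4t)cos(2t), z(t) = -K_1e^(-4t)cos(2t) - K_2e^(-4t)sin(2t)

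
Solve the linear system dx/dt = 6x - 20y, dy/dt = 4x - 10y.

Coefficient matrix A = [[6, -20], [4, -10]].
Characteristic polynomial det(A - λI) = λ^2 + 4λ + 20 = 0.
Eigenvalues λ = -2 ± 4i (complex conjugate pair).
For λ=-2+4i: an eigenvector is (2,1) - i(-1,0) = (2 + i, 1).
A real fundamental pair from Re and Im of e^((-2+4i)t)v: X_1 = e^(-2t)(cos(4t)·(2,1) + sin(4t)·(-1,0)), X_2 = e^(-2t)(sin(4t)·(2,1) - cos(4t)·(-1,0)).
General solution: C_1X_1 + C_2X_2.

x(t) = -C_1e^(-2t)sin(4t) + 2C_1e^(-2t)cos(4t) + 2C_2e^(-2t)sin(4t) + C_2e^(-2t)cos(4t), y(t) = C_1e^(-2t)cos(4t) + C_2e^(-2t)sin(4t)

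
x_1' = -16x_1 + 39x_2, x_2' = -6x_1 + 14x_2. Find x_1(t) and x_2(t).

x_1(t) = 2c_1e^(-t)sin(3t) - 3c_1e^(-t)cos(3t) - 3c_2e^(-t)sin(3t) - 2c_2e^(-t)cos(3t), x_2(t) = c_1e^(-t)sin(3t) - c_1e^(-t)cos(3t) - c_2e^(-t)sin(3t) - c_2e^(-t)cos(3t)

Coefficient matrix A = [[-16, 39], [-6, 14]].
Characteristic polynomial det(A - λI) = λ^2 + 2λ + 10 = 0.
Eigenvalues λ = -1 ± 3i (complex conjugate pair).
For λ=-1+3i: an eigenvector is (-3,-1) - i(2,1) = (-3 - 2i, -1 - i).
A real fundamental pair from Re and Im of e^((-1+3i)t)v: X_1 = e^(-t)(cos(3t)·(-3,-1) + sin(3t)·(2,1)), X_2 = e^(-t)(sin(3t)·(-3,-1) - cos(3t)·(2,1)).
General solution: c_1X_1 + c_2X_2.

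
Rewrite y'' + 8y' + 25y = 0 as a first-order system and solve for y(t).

y(t) = c_1e^(-4t)cos(3t) + c_2e^(-4t)sin(3t)

Let x_1 = y, x_2 = y'. Then x_1' = x_2 and x_2' = -25x_1 - 8x_2.
A = [[0,1],[-25,-8]]; det(A-λI) = λ^2 + 8λ + 25.
Eigenvalues λ = -4 ± 3i.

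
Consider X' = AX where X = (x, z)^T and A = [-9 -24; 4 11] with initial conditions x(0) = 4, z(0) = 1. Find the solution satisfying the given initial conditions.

Coefficient matrix A = [[-9, -24], [4, 11]].
Characteristic polynomial det(A - λI) = λ^2 - 2λ - 3 = 0.
Eigenvalues λ = 3, -1.
For λ=3: (A-λI) row 1 is [-12, -24], so an eigenvector is (-2, 1).
For λ=-1: (A-λI) row 1 is [-8, -24], so an eigenvector is (3, -1).
General solution: c_1e^(3t)(-2,1) + c_2e^(-t)(3,-1).
Applying x(0)=4, z(0)=1 gives c_1=7, c_2=6.

x(t) = -14e^(3t) + 18e^(-t), z(t) = 7e^(3t) - 6e^(-t)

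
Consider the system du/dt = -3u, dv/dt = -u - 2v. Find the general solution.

Coefficient matrix A = [[-3, 0], [-1, -2]].
Characteristic polynomial det(A - λI) = λ^2 + 5λ + 6 = 0.
Eigenvalues λ = -2, -3.
For λ=-2: (A-λI) row 1 is [-1, 0], so an eigenvector is (0, 1).
For λ=-3: (A-λI) row 2 is [-1, 1], so an eigenvector is (-1, -1).
General solution: K_1e^(-2t)(0,1) + K_2e^(-3t)(-1,-1).

u(t) = -K_2e^(-3t), v(t) = K_1e^(-2t) - K_2e^(-3t)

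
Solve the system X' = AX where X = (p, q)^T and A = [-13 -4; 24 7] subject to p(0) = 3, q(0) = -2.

Coefficient matrix A = [[-13, -4], [24, 7]].
Characteristic polynomial det(A - λI) = λ^2 + 6λ + 5 = 0.
Eigenvalues λ = -1, -5.
For λ=-1: (A-λI) row 1 is [-12, -4], so an eigenvector is (-1, 3).
For λ=-5: (A-λI) row 1 is [-8, -4], so an eigenvector is (1, -2).
General solution: c_1e^(-t)(-1,3) + c_2e^(-5t)(1,-2).
Applying p(0)=3, q(0)=-2 gives c_1=4, c_2=7.

p(t) = -4e^(-t) + 7e^(-5t), q(t) = 12e^(-t) - 14e^(-5t)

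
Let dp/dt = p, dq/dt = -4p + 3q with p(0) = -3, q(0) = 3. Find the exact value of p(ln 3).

A = [[1,0],[-4,3]]; eigenvalues λ = 1, 3.
Eigenvectors: (-1,-2) for λ=1, (0,-1) for λ=3.
From the initial condition, c_1 = 3, c_2 = -9.
p(ln 3) = (3)(3^1)(-1) + (-9)(3^3)(0) = -9.

-9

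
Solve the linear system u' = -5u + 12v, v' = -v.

Coefficient matrix A = [[-5, 12], [0, -1]].
Characteristic polynomial det(A - λI) = λ^2 + 6λ + 5 = 0.
Eigenvalues λ = -1, -5.
For λ=-1: (A-λI) row 1 is [-4, 12], so an eigenvector is (3, 1).
For λ=-5: (A-λI) row 1 is [0, 12], so an eigenvector is (1, 0).
General solution: C_1e^(-t)(3,1) + C_2e^(-5t)(1,0).

u(t) = 3C_1e^(-t) + C_2e^(-5t), v(t) = C_1e^(-t)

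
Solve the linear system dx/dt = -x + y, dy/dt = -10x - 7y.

Coefficient matrix A = [[-1, 1], [-10, -7]].
Characteristic polynomial det(A - λI) = λ^2 + 8λ + 17 = 0.
Eigenvalues λ = -4 ± i (complex conjugate pair).
For λ=-4+i: an eigenvector is (1,-3) - i(0,-1) = (1, -3 + i).
A real fundamental pair from Re and Im of e^((-4+i)t)v: X_1 = e^(-4t)(cos(t)·(1,-3) + sin(t)·(0,-1)), X_2 = e^(-4t)(sin(t)·(1,-3) - cos(t)·(0,-1)).
General solution: C_1X_1 + C_2X_2.

x(t) = C_1e^(-4t)cos(t) + C_2e^(-4t)sin(t), y(t) = -C_1e^(-4t)sin(t) - 3C_1e^(-4t)cos(t) - 3C_2e^(-4t)sin(t) + C_2e^(-4t)cos(t)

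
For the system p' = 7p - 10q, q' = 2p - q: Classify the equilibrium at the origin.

unstable spiral

A = [[7,-10],[2,-1]]; det(A-λI) = λ^2 - 6λ + 13.
λ = 3 ± 2i: positive real part.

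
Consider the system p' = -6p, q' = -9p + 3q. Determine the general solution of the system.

p(t) = C_2e^(-6t), q(t) = -C_1e^(3t) + C_2e^(-6t)

Coefficient matrix A = [[-6, 0], [-9, 3]].
Characteristic polynomial det(A - λI) = λ^2 + 3λ - 18 = 0.
Eigenvalues λ = 3, -6.
For λ=3: (A-λI) row 1 is [-9, 0], so an eigenvector is (0, -1).
For λ=-6: (A-λI) row 2 is [-9, 9], so an eigenvector is (1, 1).
General solution: C_1e^(3t)(0,-1) + C_2e^(-6t)(1,1).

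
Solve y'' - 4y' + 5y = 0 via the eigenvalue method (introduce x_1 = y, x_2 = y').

Let x_1 = y, x_2 = y'. Then x_1' = x_2 and x_2' = -5x_1 + 4x_2.
A = [[0,1],[-5,4]]; det(A-λI) = λ^2 - 4λ + 5.
Eigenvalues λ = 2 ± i.

y(t) = c_1e^(2t)cos(t) + c_2e^(2t)sin(t)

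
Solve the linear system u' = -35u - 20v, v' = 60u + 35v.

u(t) = K_1e^(5t) + 2K_2e^(-5t), v(t) = -2K_1e^(5t) - 3K_2e^(-5t)

Coefficient matrix A = [[-35, -20], [60, 35]].
Characteristic polynomial det(A - λI) = λ^2 - 25 = 0.
Eigenvalues λ = 5, -5.
For λ=5: (A-λI) row 1 is [-40, -20], so an eigenvector is (1, -2).
For λ=-5: (A-λI) row 1 is [-30, -20], so an eigenvector is (2, -3).
General solution: K_1e^(5t)(1,-2) + K_2e^(-5t)(2,-3).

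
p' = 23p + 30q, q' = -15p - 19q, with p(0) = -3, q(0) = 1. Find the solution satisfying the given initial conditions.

Coefficient matrix A = [[23, 30], [-15, -19]].
Characteristic polynomial det(A - λI) = λ^2 - 4λ + 13 = 0.
Eigenvalues λ = 2 ± 3i (complex conjugate pair).
For λ=2+3i: an eigenvector is (-3,2) - i(-1,1) = (-3 + i, 2 - i).
A real fundamental pair from Re and Im of e^((2+3i)t)v: X_1 = e^(2t)(cos(3t)·(-3,2) + sin(3t)·(-1,1)), X_2 = e^(2t)(sin(3t)·(-3,2) - cos(3t)·(-1,1)).
General solution: K_1X_1 + K_2X_2.
Applying p(0)=-3, q(0)=1 gives K_1=2, K_2=3.

p(t) = -11e^(2t)sin(3t) - 3e^(2t)cos(3t), q(t) = 8e^(2t)sin(3t) + e^(2t)cos(3t)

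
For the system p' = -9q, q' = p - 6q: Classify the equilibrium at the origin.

stable improper node

A = [[0,-9],[1,-6]]; det(A-λI) = λ^2 + 6λ + 9.
repeated λ = -3 with a single eigenvector.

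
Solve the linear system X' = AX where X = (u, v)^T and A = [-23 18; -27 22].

u(t) = C_1e^(-5t) - 2C_2e^(4t), v(t) = C_1e^(-5t) - 3C_2e^(4t)

Coefficient matrix A = [[-23, 18], [-27, 22]].
Characteristic polynomial det(A - λI) = λ^2 + λ - 20 = 0.
Eigenvalues λ = -5, 4.
For λ=-5: (A-λI) row 1 is [-18, 18], so an eigenvector is (1, 1).
For λ=4: (A-λI) row 1 is [-27, 18], so an eigenvector is (-2, -3).
General solution: C_1e^(-5t)(1,1) + C_2e^(4t)(-2,-3).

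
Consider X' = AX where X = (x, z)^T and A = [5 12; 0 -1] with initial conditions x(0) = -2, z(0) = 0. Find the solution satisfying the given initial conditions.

Coefficient matrix A = [[5, 12], [0, -1]].
Characteristic polynomial det(A - λI) = λ^2 - 4λ - 5 = 0.
Eigenvalues λ = -1, 5.
For λ=-1: (A-λI) row 1 is [6, 12], so an eigenvector is (2, -1).
For λ=5: (A-λI) row 1 is [0, 12], so an eigenvector is (1, 0).
General solution: K_1e^(-t)(2,-1) + K_2e^(5t)(1,0).
Applying x(0)=-2, z(0)=0 gives K_1=0, K_2=-2.

x(t) = -2e^(5t), z(t) = 0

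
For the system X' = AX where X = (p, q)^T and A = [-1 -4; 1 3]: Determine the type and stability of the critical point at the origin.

A = [[-1,-4],[1,3]]; det(A-λI) = λ^2 - 2λ + 1.
repeated λ = 1 with a single eigenvector.

unstable improper node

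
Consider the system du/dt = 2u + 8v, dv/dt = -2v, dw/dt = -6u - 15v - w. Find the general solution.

u(t) = K_1e^(2t) + 2K_3e^(-2t), v(t) = -K_3e^(-2t), w(t) = -2K_1e^(2t) + K_2e^(-t) - 3K_3e^(-2t)

Coefficient matrix A = [[2, 8, 0], [0, -2, 0], [-6, -15, -1]].
det(A - λI) = 0 gives eigenvalues λ = 2, -1, -2.
For λ=2: eigenvector (1,0,-2).
For λ=-1: eigenvector (0,0,1).
For λ=-2: eigenvector (2,-1,-3).
General solution: K_1e^(2t)(1,0,-2) + K_2e^(-t)(0,0,1) + K_3e^(-2t)(2,-1,-3).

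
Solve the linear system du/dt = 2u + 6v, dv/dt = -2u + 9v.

Coefficient matrix A = [[2, 6], [-2, 9]].
Characteristic polynomial det(A - λI) = λ^2 - 11λ + 30 = 0.
Eigenvalues λ = 6, 5.
For λ=6: (A-λI) row 1 is [-4, 6], so an eigenvector is (3, 2).
For λ=5: (A-λI) row 1 is [-3, 6], so an eigenvector is (2, 1).
General solution: c_1e^(6t)(3,2) + c_2e^(5t)(2,1).

u(t) = 3c_1e^(6t) + 2c_2e^(5t), v(t) = 2c_1e^(6t) + c_2e^(5t)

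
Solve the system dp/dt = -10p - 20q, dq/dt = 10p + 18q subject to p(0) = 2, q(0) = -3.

Coefficient matrix A = [[-10, -20], [10, 18]].
Characteristic polynomial det(A - λI) = λ^2 - 8λ + 20 = 0.
Eigenvalues λ = 4 ± 2i (complex conjugate pair).
For λ=4+2i: an eigenvector is (-3,2) - i(1,-1) = (-3 - i, 2 + i).
A real fundamental pair from Re and Im of e^((4+2i)t)v: X_1 = e^(4t)(cos(2t)·(-3,2) + sin(2t)·(1,-1)), X_2 = e^(4t)(sin(2t)·(-3,2) - cos(2t)·(1,-1)).
General solution: C_1X_1 + C_2X_2.
Applying p(0)=2, q(0)=-3 gives C_1=1, C_2=-5.

p(t) = 16e^(4t)sin(2t) + 2e^(4t)cos(2t), q(t) = -11e^(4t)sin(2t) - 3e^(4t)cos(2t)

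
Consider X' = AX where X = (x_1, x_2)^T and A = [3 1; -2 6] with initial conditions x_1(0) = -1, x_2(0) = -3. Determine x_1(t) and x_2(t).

x_1(t) = -2e^(5t) + e^(4t), x_2(t) = -4e^(5t) + e^(4t)

Coefficient matrix A = [[3, 1], [-2, 6]].
Characteristic polynomial det(A - λI) = λ^2 - 9λ + 20 = 0.
Eigenvalues λ = 4, 5.
For λ=4: (A-λI) row 1 is [-1, 1], so an eigenvector is (-1, -1).
For λ=5: (A-λI) row 1 is [-2, 1], so an eigenvector is (1, 2).
General solution: C_1e^(4t)(-1,-1) + C_2e^(5t)(1,2).
Applying x_1(0)=-1, x_2(0)=-3 gives C_1=-1, C_2=-2.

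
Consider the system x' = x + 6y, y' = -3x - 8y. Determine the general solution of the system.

x(t) = c_1e^(-5t) + 2c_2e^(-2t), y(t) = -c_1e^(-5t) - c_2e^(-2t)

Coefficient matrix A = [[1, 6], [-3, -8]].
Characteristic polynomial det(A - λI) = λ^2 + 7λ + 10 = 0.
Eigenvalues λ = -5, -2.
For λ=-5: (A-λI) row 1 is [6, 6], so an eigenvector is (1, -1).
For λ=-2: (A-λI) row 1 is [3, 6], so an eigenvector is (2, -1).
General solution: c_1e^(-5t)(1,-1) + c_2e^(-2t)(2,-1).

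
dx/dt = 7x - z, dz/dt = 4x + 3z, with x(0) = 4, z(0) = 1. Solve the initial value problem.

x(t) = 7te^(5t) + 4e^(5t), z(t) = 14te^(5t) + e^(5t)

Coefficient matrix A = [[7, -1], [4, 3]].
Characteristic polynomial det(A - λI) = λ^2 - 10λ + 25 = 0.
Single eigenvalue λ = 5 with algebraic multiplicity 2.
Eigenvector v = (-1,-2); generalized eigenvector w with (A-λI)w=v is (-2,-3).
General solution: e^(5t)[K_1·v + K_2·(t·v + w)].
Applying x(0)=4, z(0)=1 gives K_1=10, K_2=-7.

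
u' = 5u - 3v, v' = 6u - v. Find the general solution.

Coefficient matrix A = [[5, -3], [6, -1]].
Characteristic polynomial det(A - λI) = λ^2 - 4λ + 13 = 0.
Eigenvalues λ = 2 ± 3i (complex conjugate pair).
For λ=2+3i: an eigenvector is (0,1) - i(-1,-1) = (0 + i, 1 + i).
A real fundamental pair from Re and Im of e^((2+3i)t)v: X_1 = e^(2t)(cos(3t)·(0,1) + sin(3t)·(-1,-1)), X_2 = e^(2t)(sin(3t)·(0,1) - cos(3t)·(-1,-1)).
General solution: c_1X_1 + c_2X_2.

u(t) = -c_1e^(2t)sin(3t) + c_2e^(2t)cos(3t), v(t) = -c_1e^(2t)sin(3t) + c_1e^(2t)cos(3t) + c_2e^(2t)sin(3t) + c_2e^(2t)cos(3t)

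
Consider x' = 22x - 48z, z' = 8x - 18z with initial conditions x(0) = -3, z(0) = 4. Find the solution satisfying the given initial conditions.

x(t) = -33e^(6t) + 30e^(-2t), z(t) = -11e^(6t) + 15e^(-2t)

Coefficient matrix A = [[22, -48], [8, -18]].
Characteristic polynomial det(A - λI) = λ^2 - 4λ - 12 = 0.
Eigenvalues λ = -2, 6.
For λ=-2: (A-λI) row 1 is [24, -48], so an eigenvector is (2, 1).
For λ=6: (A-λI) row 1 is [16, -48], so an eigenvector is (-3, -1).
General solution: c_1e^(-2t)(2,1) + c_2e^(6t)(-3,-1).
Applying x(0)=-3, z(0)=4 gives c_1=15, c_2=11.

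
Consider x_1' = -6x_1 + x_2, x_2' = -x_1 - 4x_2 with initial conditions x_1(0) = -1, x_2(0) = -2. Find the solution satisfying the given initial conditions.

x_1(t) = -te^(-5t) - e^(-5t), x_2(t) = -te^(-5t) - 2e^(-5t)

Coefficient matrix A = [[-6, 1], [-1, -4]].
Characteristic polynomial det(A - λI) = λ^2 + 10λ + 25 = 0.
Single eigenvalue λ = -5 with algebraic multiplicity 2.
Eigenvector v = (1,1); generalized eigenvector w with (A-λI)w=v is (-3,-2).
General solution: e^(-5t)[c_1·v + c_2·(t·v + w)].
Applying x_1(0)=-1, x_2(0)=-2 gives c_1=-4, c_2=-1.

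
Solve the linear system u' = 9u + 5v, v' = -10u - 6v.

Coefficient matrix A = [[9, 5], [-10, -6]].
Characteristic polynomial det(A - λI) = λ^2 - 3λ - 4 = 0.
Eigenvalues λ = 4, -1.
For λ=4: (A-λI) row 1 is [5, 5], so an eigenvector is (-1, 1).
For λ=-1: (A-λI) row 1 is [10, 5], so an eigenvector is (1, -2).
General solution: C_1e^(4t)(-1,1) + C_2e^(-t)(1,-2).

u(t) = -C_1e^(4t) + C_2e^(-t), v(t) = C_1e^(4t) - 2C_2e^(-t)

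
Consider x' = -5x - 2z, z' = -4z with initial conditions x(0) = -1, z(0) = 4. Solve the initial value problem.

Coefficient matrix A = [[-5, -2], [0, -4]].
Characteristic polynomial det(A - λI) = λ^2 + 9λ + 20 = 0.
Eigenvalues λ = -5, -4.
For λ=-5: (A-λI) row 1 is [0, -2], so an eigenvector is (-1, 0).
For λ=-4: (A-λI) row 1 is [-1, -2], so an eigenvector is (2, -1).
General solution: K_1e^(-5t)(-1,0) + K_2e^(-4t)(2,-1).
Applying x(0)=-1, z(0)=4 gives K_1=-7, K_2=-4.

x(t) = -8e^(-4t) + 7e^(-5t), z(t) = 4e^(-4t)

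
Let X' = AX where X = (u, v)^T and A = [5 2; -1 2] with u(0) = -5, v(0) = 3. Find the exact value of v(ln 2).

A = [[5,2],[-1,2]]; eigenvalues λ = 3, 4.
Eigenvectors: (1,-1) for λ=3, (-2,1) for λ=4.
From the initial condition, c_1 = -1, c_2 = 2.
v(ln 2) = (-1)(2^3)(-1) + (2)(2^4)(1) = 40.

40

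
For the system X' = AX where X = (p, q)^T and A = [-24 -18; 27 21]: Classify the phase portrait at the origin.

saddle

A = [[-24,-18],[27,21]]; det(A-λI) = λ^2 + 3λ - 18.
λ = 3, -6: opposite signs.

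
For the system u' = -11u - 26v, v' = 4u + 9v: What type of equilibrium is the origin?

stable spiral

A = [[-11,-26],[4,9]]; det(A-λI) = λ^2 + 2λ + 5.
λ = -1 ± 2i: negative real part.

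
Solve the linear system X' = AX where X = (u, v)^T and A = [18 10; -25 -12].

Coefficient matrix A = [[18, 10], [-25, -12]].
Characteristic polynomial det(A - λI) = λ^2 - 6λ + 34 = 0.
Eigenvalues λ = 3 ± 5i (complex conjugate pair).
For λ=3+5i: an eigenvector is (1,-1) - i(1,-2) = (1 - i, -1 + 2i).
A real fundamental pair from Re and Im of e^((3+5i)t)v: X_1 = e^(3t)(cos(5t)·(1,-1) + sin(5t)·(1,-2)), X_2 = e^(3t)(sin(5t)·(1,-1) - cos(5t)·(1,-2)).
General solution: K_1X_1 + K_2X_2.

u(t) = K_1e^(3t)sin(5t) + K_1e^(3t)cos(5t) + K_2e^(3t)sin(5t) - K_2e^(3t)cos(5t), v(t) = -2K_1e^(3t)sin(5t) - K_1e^(3t)cos(5t) - K_2e^(3t)sin(5t) + 2K_2e^(3t)cos(5t)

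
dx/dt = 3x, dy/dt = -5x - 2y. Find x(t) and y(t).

x(t) = -c_1e^(3t), y(t) = c_1e^(3t) + c_2e^(-2t)

Coefficient matrix A = [[3, 0], [-5, -2]].
Characteristic polynomial det(A - λI) = λ^2 - λ - 6 = 0.
Eigenvalues λ = 3, -2.
For λ=3: (A-λI) row 2 is [-5, -5], so an eigenvector is (-1, 1).
For λ=-2: (A-λI) row 1 is [5, 0], so an eigenvector is (0, 1).
General solution: c_1e^(3t)(-1,1) + c_2e^(-2t)(0,1).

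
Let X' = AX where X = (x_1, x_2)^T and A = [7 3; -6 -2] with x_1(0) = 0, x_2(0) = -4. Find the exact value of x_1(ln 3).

-312

A = [[7,3],[-6,-2]]; eigenvalues λ = 4, 1.
Eigenvectors: (1,-1) for λ=4, (1,-2) for λ=1.
From the initial condition, c_1 = -4, c_2 = 4.
x_1(ln 3) = (-4)(3^4)(1) + (4)(3^1)(1) = -312.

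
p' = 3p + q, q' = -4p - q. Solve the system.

p(t) = C_1e^(t) + C_2te^(t), q(t) = -2C_1e^(t) - 2C_2te^(t) + C_2e^(t)

Coefficient matrix A = [[3, 1], [-4, -1]].
Characteristic polynomial det(A - λI) = λ^2 - 2λ + 1 = 0.
Single eigenvalue λ = 1 with algebraic multiplicity 2.
Eigenvector v = (1,-2); generalized eigenvector w with (A-λI)w=v is (0,1).
General solution: e^(t)[C_1·v + C_2·(t·v + w)].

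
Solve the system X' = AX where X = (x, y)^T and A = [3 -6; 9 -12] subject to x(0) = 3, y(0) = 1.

Coefficient matrix A = [[3, -6], [9, -12]].
Characteristic polynomial det(A - λI) = λ^2 + 9λ + 18 = 0.
Eigenvalues λ = -6, -3.
For λ=-6: (A-λI) row 1 is [9, -6], so an eigenvector is (-2, -3).
For λ=-3: (A-λI) row 1 is [6, -6], so an eigenvector is (-1, -1).
General solution: C_1e^(-6t)(-2,-3) + C_2e^(-3t)(-1,-1).
Applying x(0)=3, y(0)=1 gives C_1=2, C_2=-7.

x(t) = 7e^(-3t) - 4e^(-6t), y(t) = 7e^(-3t) - 6e^(-6t)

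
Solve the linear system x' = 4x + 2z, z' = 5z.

Coefficient matrix A = [[4, 2], [0, 5]].
Characteristic polynomial det(A - λI) = λ^2 - 9λ + 20 = 0.
Eigenvalues λ = 5, 4.
For λ=5: (A-λI) row 1 is [-1, 2], so an eigenvector is (2, 1).
For λ=4: (A-λI) row 1 is [0, 2], so an eigenvector is (1, 0).
General solution: K_1e^(5t)(2,1) + K_2e^(4t)(1,0).

x(t) = 2K_1e^(5t) + K_2e^(4t), z(t) = K_1e^(5t)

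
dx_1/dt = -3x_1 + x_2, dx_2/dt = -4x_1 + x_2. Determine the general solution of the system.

x_1(t) = -c_1e^(-t) - c_2te^(-t) + c_2e^(-t), x_2(t) = -2c_1e^(-t) - 2c_2te^(-t) + c_2e^(-t)

Coefficient matrix A = [[-3, 1], [-4, 1]].
Characteristic polynomial det(A - λI) = λ^2 + 2λ + 1 = 0.
Single eigenvalue λ = -1 with algebraic multiplicity 2.
Eigenvector v = (-1,-2); generalized eigenvector w with (A-λI)w=v is (1,1).
General solution: e^(-t)[c_1·v + c_2·(t·v + w)].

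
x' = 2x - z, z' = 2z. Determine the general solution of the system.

x(t) = -c_1e^(2t) - c_2te^(2t) + c_2e^(2t), z(t) = c_2e^(2t)

Coefficient matrix A = [[2, -1], [0, 2]].
Characteristic polynomial det(A - λI) = λ^2 - 4λ + 4 = 0.
Single eigenvalue λ = 2 with algebraic multiplicity 2.
Eigenvector v = (-1,0); generalized eigenvector w with (A-λI)w=v is (1,1).
General solution: e^(2t)[c_1·v + c_2·(t·v + w)].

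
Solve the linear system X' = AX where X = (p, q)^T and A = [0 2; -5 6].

p(t) = K_1e^(3t)sin(t) + K_1e^(3t)cos(t) + K_2e^(3t)sin(t) - K_2e^(3t)cos(t), q(t) = K_1e^(3t)sin(t) + 2K_1e^(3t)cos(t) + 2K_2e^(3t)sin(t) - K_2e^(3t)cos(t)

Coefficient matrix A = [[0, 2], [-5, 6]].
Characteristic polynomial det(A - λI) = λ^2 - 6λ + 10 = 0.
Eigenvalues λ = 3 ± i (complex conjugate pair).
For λ=3+i: an eigenvector is (1,2) - i(1,1) = (1 - i, 2 - i).
A real fundamental pair from Re and Im of e^((3+i)t)v: X_1 = e^(3t)(cos(t)·(1,2) + sin(t)·(1,1)), X_2 = e^(3t)(sin(t)·(1,2) - cos(t)·(1,1)).
General solution: K_1X_1 + K_2X_2.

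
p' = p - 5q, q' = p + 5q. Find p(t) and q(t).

p(t) = -C_1e^(3t)sin(t) - 2C_1e^(3t)cos(t) - 2C_2e^(3t)sin(t) + C_2e^(3t)cos(t), q(t) = C_1e^(3t)cos(t) + C_2e^(3t)sin(t)

Coefficient matrix A = [[1, -5], [1, 5]].
Characteristic polynomial det(A - λI) = λ^2 - 6λ + 10 = 0.
Eigenvalues λ = 3 ± i (complex conjugate pair).
For λ=3+i: an eigenvector is (-2,1) - i(-1,0) = (-2 + i, 1).
A real fundamental pair from Re and Im of e^((3+i)t)v: X_1 = e^(3t)(cos(t)·(-2,1) + sin(t)·(-1,0)), X_2 = e^(3t)(sin(t)·(-2,1) - cos(t)·(-1,0)).
General solution: C_1X_1 + C_2X_2.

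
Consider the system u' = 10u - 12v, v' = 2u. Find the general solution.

u(t) = -3K_1e^(6t) - 2K_2e^(4t), v(t) = -K_1e^(6t) - K_2e^(4t)

Coefficient matrix A = [[10, -12], [2, 0]].
Characteristic polynomial det(A - λI) = λ^2 - 10λ + 24 = 0.
Eigenvalues λ = 6, 4.
For λ=6: (A-λI) row 1 is [4, -12], so an eigenvector is (-3, -1).
For λ=4: (A-λI) row 1 is [6, -12], so an eigenvector is (-2, -1).
General solution: K_1e^(6t)(-3,-1) + K_2e^(4t)(-2,-1).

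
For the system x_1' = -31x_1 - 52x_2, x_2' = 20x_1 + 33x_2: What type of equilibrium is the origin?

A = [[-31,-52],[20,33]]; det(A-λI) = λ^2 - 2λ + 17.
λ = 1 ± 4i: positive real part.

unstable spiral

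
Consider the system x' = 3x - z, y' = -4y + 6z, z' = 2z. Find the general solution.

Coefficient matrix A = [[3, 0, -1], [0, -4, 6], [0, 0, 2]].
det(A - λI) = 0 gives eigenvalues λ = -4, 3, 2.
For λ=-4: eigenvector (0,1,0).
For λ=3: eigenvector (1,0,0).
For λ=2: eigenvector (1,1,1).
General solution: C_1e^(-4t)(0,1,0) + C_2e^(3t)(1,0,0) + C_3e^(2t)(1,1,1).

x(t) = C_2e^(3t) + C_3e^(2t), y(t) = C_1e^(-4t) + C_3e^(2t), z(t) = C_3e^(2t)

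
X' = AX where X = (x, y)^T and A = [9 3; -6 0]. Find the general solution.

Coefficient matrix A = [[9, 3], [-6, 0]].
Characteristic polynomial det(A - λI) = λ^2 - 9λ + 18 = 0.
Eigenvalues λ = 6, 3.
For λ=6: (A-λI) row 1 is [3, 3], so an eigenvector is (1, -1).
For λ=3: (A-λI) row 1 is [6, 3], so an eigenvector is (-1, 2).
General solution: C_1e^(6t)(1,-1) + C_2e^(3t)(-1,2).

x(t) = C_1e^(6t) - C_2e^(3t), y(t) = -C_1e^(6t) + 2C_2e^(3t)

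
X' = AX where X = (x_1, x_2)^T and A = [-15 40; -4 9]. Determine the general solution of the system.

Coefficient matrix A = [[-15, 40], [-4, 9]].
Characteristic polynomial det(A - λI) = λ^2 + 6λ + 25 = 0.
Eigenvalues λ = -3 ± 4i (complex conjugate pair).
For λ=-3+4i: an eigenvector is (3,1) - i(1,0) = (3 - i, 1).
A real fundamental pair from Re and Im of e^((-3+4i)t)v: X_1 = e^(-3t)(cos(4t)·(3,1) + sin(4t)·(1,0)), X_2 = e^(-3t)(sin(4t)·(3,1) - cos(4t)·(1,0)).
General solution: c_1X_1 + c_2X_2.

x_1(t) = c_1e^(-3t)sin(4t) + 3c_1e^(-3t)cos(4t) + 3c_2e^(-3t)sin(4t) - c_2e^(-3t)cos(4t), x_2(t) = c_1e^(-3t)cos(4t) + c_2e^(-3t)sin(4t)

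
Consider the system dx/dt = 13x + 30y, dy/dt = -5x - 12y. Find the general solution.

x(t) = -2C_1e^(-2t) - 3C_2e^(3t), y(t) = C_1e^(-2t) + C_2e^(3t)

Coefficient matrix A = [[13, 30], [-5, -12]].
Characteristic polynomial det(A - λI) = λ^2 - λ - 6 = 0.
Eigenvalues λ = -2, 3.
For λ=-2: (A-λI) row 1 is [15, 30], so an eigenvector is (-2, 1).
For λ=3: (A-λI) row 1 is [10, 30], so an eigenvector is (-3, 1).
General solution: C_1e^(-2t)(-2,1) + C_2e^(3t)(-3,1).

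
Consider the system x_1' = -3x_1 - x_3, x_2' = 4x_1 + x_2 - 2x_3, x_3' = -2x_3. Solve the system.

Coefficient matrix A = [[-3, 0, -1], [4, 1, -2], [0, 0, -2]].
det(A - λI) = 0 gives eigenvalues λ = -2, 1, -3.
For λ=-2: eigenvector (1,-2,-1).
For λ=1: eigenvector (0,1,0).
For λ=-3: eigenvector (1,-1,0).
General solution: K_1e^(-2t)(1,-2,-1) + K_2e^(t)(0,1,0) + K_3e^(-3t)(1,-1,0).

x_1(t) = K_1e^(-2t) + K_3e^(-3t), x_2(t) = -2K_1e^(-2t) + K_2e^(t) - K_3e^(-3t), x_3(t) = -K_1e^(-2t)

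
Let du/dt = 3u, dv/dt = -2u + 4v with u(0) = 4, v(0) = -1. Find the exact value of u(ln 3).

A = [[3,0],[-2,4]]; eigenvalues λ = 3, 4.
Eigenvectors: (-1,-2) for λ=3, (0,1) for λ=4.
From the initial condition, c_1 = -4, c_2 = -9.
u(ln 3) = (-4)(3^3)(-1) + (-9)(3^4)(0) = 108.

108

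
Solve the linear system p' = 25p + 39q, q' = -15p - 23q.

p(t) = 2K_1e^(t)sin(3t) - 3K_1e^(t)cos(3t) - 3K_2e^(t)sin(3t) - 2K_2e^(t)cos(3t), q(t) = -K_1e^(t)sin(3t) + 2K_1e^(t)cos(3t) + 2K_2e^(t)sin(3t) + K_2e^(t)cos(3t)

Coefficient matrix A = [[25, 39], [-15, -23]].
Characteristic polynomial det(A - λI) = λ^2 - 2λ + 10 = 0.
Eigenvalues λ = 1 ± 3i (complex conjugate pair).
For λ=1+3i: an eigenvector is (-3,2) - i(2,-1) = (-3 - 2i, 2 + i).
A real fundamental pair from Re and Im of e^((1+3i)t)v: X_1 = e^(t)(cos(3t)·(-3,2) + sin(3t)·(2,-1)), X_2 = e^(t)(sin(3t)·(-3,2) - cos(3t)·(2,-1)).
General solution: K_1X_1 + K_2X_2.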